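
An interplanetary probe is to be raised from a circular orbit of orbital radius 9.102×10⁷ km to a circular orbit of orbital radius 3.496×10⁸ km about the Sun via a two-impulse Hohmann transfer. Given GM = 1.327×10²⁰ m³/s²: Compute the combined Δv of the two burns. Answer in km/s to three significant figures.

r₁ = 9.102×10⁷ km = 9.102×10¹⁰ m.
r₂ = 3.496×10⁸ km = 3.496×10¹¹ m.
Transfer ellipse a_t = (r₁ + r₂)/2 = 2.203×10¹¹ m.
At r₁: circular v_c1 = √(μ/r₁) = 38180 m/s; transfer-perihelion v_p = √[μ(2/r₁ − 1/a_t)] = 48100 m/s.
Δv₁ = v_p − v_c1 = 9916 m/s.
At r₂: circular v_c2 = √(μ/r₂) = 19480 m/s; transfer-aphelion v_a = √[μ(2/r₂ − 1/a_t)] = 12520 m/s.
Δv₂ = v_c2 − v_a = 6960 m/s.
Total Δv = Δv₁ + Δv₂ = 16880 m/s = 16.88 km/s.

Δv_total ≈ 16.9 km/s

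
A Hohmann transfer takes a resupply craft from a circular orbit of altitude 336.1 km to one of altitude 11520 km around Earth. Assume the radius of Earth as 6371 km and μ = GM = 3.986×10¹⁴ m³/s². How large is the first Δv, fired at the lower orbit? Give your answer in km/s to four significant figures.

r₁ = 6371 + 336.1 = 6707.1 km = 6.7071×10⁶ m.
r₂ = 6371 + 11520 = 17891 km = 1.7891×10⁷ m.
Transfer ellipse a_t = (r₁ + r₂)/2 = 1.230×10⁷ m.
At r₁: circular v_c1 = √(μ/r₁) = 7709 m/s; transfer-perigee v_p = √[μ(2/r₁ − 1/a_t)] = 9298 m/s.
Δv₁ = v_p − v_c1 = 1589 m/s.
= 1.589 km/s.

Δv ≈ 1.589 km/s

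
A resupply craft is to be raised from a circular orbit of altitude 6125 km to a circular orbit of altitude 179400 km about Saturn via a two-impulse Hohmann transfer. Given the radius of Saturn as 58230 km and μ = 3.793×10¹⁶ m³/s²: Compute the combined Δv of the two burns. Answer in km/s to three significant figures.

Δv_total ≈ 10.6 km/s

r₁ = 58230 + 6125 = 64355 km = 6.4355×10⁷ m.
r₂ = 58230 + 179400 = 237630 km = 2.3763×10⁸ m.
Transfer ellipse a_t = (r₁ + r₂)/2 = 1.510×10⁸ m.
At r₁: circular v_c1 = √(μ/r₁) = 24280 m/s; transfer-perikrone v_p = √[μ(2/r₁ − 1/a_t)] = 30460 m/s.
Δv₁ = v_p − v_c1 = 6179 m/s.
At r₂: circular v_c2 = √(μ/r₂) = 12630 m/s; transfer-apokrone v_a = √[μ(2/r₂ − 1/a_t)] = 8248 m/s.
Δv₂ = v_c2 − v_a = 4386 m/s.
Total Δv = Δv₁ + Δv₂ = 10560 m/s = 10.56 km/s.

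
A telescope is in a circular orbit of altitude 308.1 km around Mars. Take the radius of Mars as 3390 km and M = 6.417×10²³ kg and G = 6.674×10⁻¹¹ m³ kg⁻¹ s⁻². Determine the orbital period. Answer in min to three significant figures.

T ≈ 114 min

μ = GM = 6.674×10⁻¹¹ × 6.417×10²³ = 4.283×10¹³ m³/s².
r = 3390 + 308.1 = 3698.1 km = 3.6981×10⁶ m.
Kepler's third law: T = 2π√(r³/μ) = 2π√((3.698×10⁶)³ / 4.283×10¹³).
r³/μ = 1.181×10⁶ s², so T = 2π × 1.087×10³ = 6.828×10³ s.
Converting: 6.828×10³ s ÷ 60.00 = 113.8 min.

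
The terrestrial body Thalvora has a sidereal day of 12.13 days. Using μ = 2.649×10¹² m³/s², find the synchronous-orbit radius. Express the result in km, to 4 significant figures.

T = 12.13 days = 1.048×10⁶ s.
A synchronous orbit has period T, so by Kepler's third law a = (μT²/4π²)^(1/3).
μT²/4π² = 2.649×10¹² × (1.048×10⁶)² / 39.48 = 7.370×10²² m³.
a = 4.193×10⁷ m = 41927 km.

r_sync ≈ 41930 km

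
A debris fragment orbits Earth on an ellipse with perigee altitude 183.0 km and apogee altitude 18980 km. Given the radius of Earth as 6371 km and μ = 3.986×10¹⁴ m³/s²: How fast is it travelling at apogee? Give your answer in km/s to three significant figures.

r_p = 6371 + 183.0 = 6554.0 km = 6.5540×10⁶ m.
r_a = 6371 + 18980 = 25351 km = 2.5351×10⁷ m.
Semi-major axis a = (r_p + r_a)/2 = 15952 km = 1.595×10⁷ m.
Vis-viva: v² = μ(2/r − 1/a) = 3.986×10¹⁴ × (7.889×10⁻⁸ − 6.269×10⁻⁸) = 6.460×10⁶ m²/s².
v = 2542 m/s = 2.542 km/s.

v ≈ 2.54 km/s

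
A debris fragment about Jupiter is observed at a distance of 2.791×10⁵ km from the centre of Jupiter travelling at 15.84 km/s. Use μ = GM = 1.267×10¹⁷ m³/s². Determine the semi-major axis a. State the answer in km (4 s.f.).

r = 2.791×10⁸ m.
Specific orbital energy ε = v²/2 − μ/r = (15840)²/2 − 1.267×10¹⁷/2.791×10⁸ = -3.285×10⁸ J/kg.
Since ε = −μ/(2a), a = −μ/(2ε) = 1.928×10⁸ m = 1.9284×10⁵ km.

a ≈ 1.928×10⁵ km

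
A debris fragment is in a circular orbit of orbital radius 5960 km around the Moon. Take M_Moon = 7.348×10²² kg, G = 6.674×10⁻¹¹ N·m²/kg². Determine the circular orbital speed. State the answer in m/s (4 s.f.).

v ≈ 907.1 m/s

μ = GM = 6.674×10⁻¹¹ × 7.348×10²² = 4.904×10¹² m³/s².
r = 5960 km = 5.960×10⁶ m.
For a circular orbit v = √(μ/r) = √(4.904×10¹² / 5.960×10⁶) = √(8.228×10⁵) = 907.1 m/s.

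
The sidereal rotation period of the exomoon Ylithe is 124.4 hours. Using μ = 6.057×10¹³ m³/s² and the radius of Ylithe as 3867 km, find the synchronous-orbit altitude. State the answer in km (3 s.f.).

h_sync ≈ 63600 km

T = 124.4 hours = 4.478×10⁵ s.
A synchronous orbit has period T, so by Kepler's third law a = (μT²/4π²)^(1/3).
μT²/4π² = 6.057×10¹³ × (4.478×10⁵)² / 39.48 = 3.077×10²³ m³.
a = 6.751×10⁷ m = 67512 km.
Altitude h = a − R = 67512 − 3867 = 63645 km.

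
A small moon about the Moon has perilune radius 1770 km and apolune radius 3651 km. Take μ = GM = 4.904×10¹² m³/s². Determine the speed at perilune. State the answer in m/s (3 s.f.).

v ≈ 1930 m/s

Semi-major axis a = (r_p + r_a)/2 = 2710.5 km = 2.710×10⁶ m.
Vis-viva: v² = μ(2/r − 1/a) = 4.904×10¹² × (1.130×10⁻⁶ − 3.689×10⁻⁷) = 3.732×10⁶ m²/s².
v = 1932 m/s.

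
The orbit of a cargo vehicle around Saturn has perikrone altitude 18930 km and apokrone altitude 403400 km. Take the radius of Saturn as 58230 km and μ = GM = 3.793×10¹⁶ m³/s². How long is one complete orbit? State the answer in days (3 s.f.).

r_p = 58230 + 18930 = 77160 km = 7.7160×10⁷ m.
r_a = 58230 + 403400 = 461630 km = 4.6163×10⁸ m.
Semi-major axis a = (r_p + r_a)/2 = (77160 + 4.6163×10⁵)/2 = 2.6940×10⁵ km = 2.694×10⁸ m.
By Kepler's third law T = 2π√(a³/μ) = 2π × 2.270×10⁴ = 1.427×10⁵ s.
= 1.651 days.

T ≈ 1.65 days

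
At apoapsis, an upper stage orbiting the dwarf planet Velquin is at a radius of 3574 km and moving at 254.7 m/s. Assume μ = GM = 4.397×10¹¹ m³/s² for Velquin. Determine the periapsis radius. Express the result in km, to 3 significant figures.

r_a = 3.574×10⁶ m.
Specific energy ε = v²/2 − μ/r = -9.059×10⁴ J/kg, so a = −μ/(2ε) = 2.427×10⁶ m.
The apsides satisfy r_p + r_a = 2a, so the periapsis radius is 2a − r_a = 1.280×10⁶ m = 1279.7 km.

periapsis radius ≈ 1280 km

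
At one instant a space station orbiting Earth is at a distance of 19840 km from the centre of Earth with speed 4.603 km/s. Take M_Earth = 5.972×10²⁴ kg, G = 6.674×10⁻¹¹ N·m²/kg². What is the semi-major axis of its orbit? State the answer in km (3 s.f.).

μ = GM = 6.674×10⁻¹¹ × 5.972×10²⁴ = 3.986×10¹⁴ m³/s².
r = 1.984×10⁷ m.
Vis-viva rearranged: 1/a = 2/r − v²/μ = 1.008×10⁻⁷ − 5.316×10⁻⁸ = 4.765×10⁻⁸ m⁻¹.
a = 2.099×10⁷ m = 20987 km.

a ≈ 21000 km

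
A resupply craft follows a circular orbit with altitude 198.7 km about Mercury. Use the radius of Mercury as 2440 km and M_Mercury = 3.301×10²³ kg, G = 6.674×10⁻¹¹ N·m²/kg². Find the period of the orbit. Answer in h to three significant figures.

μ = GM = 6.674×10⁻¹¹ × 3.301×10²³ = 2.203×10¹³ m³/s².
r = 2440 + 198.7 = 2638.7 km = 2.6387×10⁶ m.
Kepler's third law: T = 2π√(r³/μ) = 2π√((2.639×10⁶)³ / 2.203×10¹³).
r³/μ = 8.339×10⁵ s², so T = 2π × 9.132×10² = 5.738×10³ s.
Converting: 5.738×10³ s ÷ 3600 = 1.594 h.

T ≈ 1.59 h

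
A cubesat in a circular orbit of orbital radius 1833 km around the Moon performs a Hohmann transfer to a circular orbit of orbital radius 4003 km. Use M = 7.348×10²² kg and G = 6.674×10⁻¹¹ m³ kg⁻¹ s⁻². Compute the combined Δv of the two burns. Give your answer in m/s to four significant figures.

μ = GM = 6.674×10⁻¹¹ × 7.348×10²² = 4.904×10¹² m³/s².
r₁ = 1833 km = 1.833×10⁶ m.
r₂ = 4003 km = 4.003×10⁶ m.
Transfer ellipse a_t = (r₁ + r₂)/2 = 2.918×10⁶ m.
At r₁: circular v_c1 = √(μ/r₁) = 1636 m/s; transfer-perilune v_p = √[μ(2/r₁ − 1/a_t)] = 1916 m/s.
Δv₁ = v_p − v_c1 = 280.1 m/s.
At r₂: circular v_c2 = √(μ/r₂) = 1107 m/s; transfer-apolune v_a = √[μ(2/r₂ − 1/a_t)] = 877.3 m/s.
Δv₂ = v_c2 − v_a = 229.6 m/s.
Total Δv = Δv₁ + Δv₂ = 509.7 m/s.

Δv_total ≈ 509.7 m/s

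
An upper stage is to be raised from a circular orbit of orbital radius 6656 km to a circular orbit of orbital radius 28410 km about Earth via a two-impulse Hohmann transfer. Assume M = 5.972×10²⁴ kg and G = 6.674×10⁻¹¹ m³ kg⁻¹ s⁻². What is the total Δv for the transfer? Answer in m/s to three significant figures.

μ = GM = 6.674×10⁻¹¹ × 5.972×10²⁴ = 3.986×10¹⁴ m³/s².
r₁ = 6656 km = 6.656×10⁶ m.
r₂ = 28410 km = 2.841×10⁷ m.
Transfer ellipse a_t = (r₁ + r₂)/2 = 1.753×10⁷ m.
At r₁: circular v_c1 = √(μ/r₁) = 7738 m/s; transfer-perigee v_p = √[μ(2/r₁ − 1/a_t)] = 9850 m/s.
Δv₁ = v_p − v_c1 = 2112 m/s.
At r₂: circular v_c2 = √(μ/r₂) = 3746 m/s; transfer-apogee v_a = √[μ(2/r₂ − 1/a_t)] = 2308 m/s.
Δv₂ = v_c2 − v_a = 1438 m/s.
Total Δv = Δv₁ + Δv₂ = 3550 m/s.

Δv_total ≈ 3550 m/s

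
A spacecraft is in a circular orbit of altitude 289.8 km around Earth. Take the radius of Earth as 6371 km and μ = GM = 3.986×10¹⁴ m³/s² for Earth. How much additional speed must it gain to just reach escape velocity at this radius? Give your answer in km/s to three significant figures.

r = 6371 + 289.8 = 6660.8 km = 6.6608×10⁶ m.
Circular speed v_c = √(μ/r) = 7736 m/s.
Escape speed v_esc = √(2μ/r) = √2 × v_c = 10940 m/s.
Δv = v_esc − v_c = 3204 m/s = 3.204 km/s.

Δv ≈ 3.20 km/s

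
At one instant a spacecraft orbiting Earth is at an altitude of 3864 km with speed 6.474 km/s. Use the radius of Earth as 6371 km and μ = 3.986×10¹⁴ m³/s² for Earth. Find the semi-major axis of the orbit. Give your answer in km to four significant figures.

r = 6371 + 3864 = 10235 km = 1.024×10⁷ m.
Specific orbital energy ε = v²/2 − μ/r = (6474)²/2 − 3.986×10¹⁴/1.024×10⁷ = -1.799×10⁷ J/kg.
Since ε = −μ/(2a), a = −μ/(2ε) = 1.108×10⁷ m = 11079 km.

a ≈ 11080 km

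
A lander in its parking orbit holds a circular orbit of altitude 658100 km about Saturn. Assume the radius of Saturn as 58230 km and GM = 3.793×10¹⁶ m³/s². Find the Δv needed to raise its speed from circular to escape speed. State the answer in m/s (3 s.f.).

r = 58230 + 658100 = 716330 km = 7.1633×10⁸ m.
Circular speed v_c = √(μ/r) = 7277 m/s.
Escape speed v_esc = √(2μ/r) = √2 × v_c = 10290 m/s.
Δv = v_esc − v_c = 3014 m/s.

Δv ≈ 3010 m/s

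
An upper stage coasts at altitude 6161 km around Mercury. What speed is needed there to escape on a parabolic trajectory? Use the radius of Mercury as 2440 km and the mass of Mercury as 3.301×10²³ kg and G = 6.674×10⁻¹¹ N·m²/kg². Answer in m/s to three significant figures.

μ = GM = 6.674×10⁻¹¹ × 3.301×10²³ = 2.203×10¹³ m³/s².
r = 2440 + 6161 = 8601.0 km = 8.6010×10⁶ m.
Escape speed v_esc = √(2μ/r) = √(2 × 2.203×10¹³ / 8.601×10⁶) = √(5.123×10⁶) = 2263 m/s.

v_esc ≈ 2260 m/s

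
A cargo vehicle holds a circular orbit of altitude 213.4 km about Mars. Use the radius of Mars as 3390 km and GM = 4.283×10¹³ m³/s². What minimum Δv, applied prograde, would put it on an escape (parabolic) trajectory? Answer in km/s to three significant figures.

Δv ≈ 1.43 km/s

r = 3390 + 213.4 = 3603.4 km = 3.6034×10⁶ m.
Circular speed v_c = √(μ/r) = 3448 m/s.
Escape speed v_esc = √(2μ/r) = √2 × v_c = 4876 m/s.
Δv = v_esc − v_c = 1428 m/s = 1.428 km/s.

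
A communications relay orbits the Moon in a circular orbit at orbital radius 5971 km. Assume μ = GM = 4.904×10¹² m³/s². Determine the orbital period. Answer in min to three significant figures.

r = 5971 km = 5.971×10⁶ m.
Kepler's third law: T = 2π√(r³/μ) = 2π√((5.971×10⁶)³ / 4.904×10¹²).
r³/μ = 4.341×10⁷ s², so T = 2π × 6.589×10³ = 4.140×10⁴ s.
Converting: 4.140×10⁴ s ÷ 60.00 = 690.0 min.

T ≈ 690 min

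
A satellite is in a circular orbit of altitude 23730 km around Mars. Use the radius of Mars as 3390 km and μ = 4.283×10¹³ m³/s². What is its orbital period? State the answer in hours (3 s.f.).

T ≈ 37.7 hours

r = 3390 + 23730 = 27120 km = 2.7120×10⁷ m.
Kepler's third law: T = 2π√(r³/μ) = 2π√((2.712×10⁷)³ / 4.283×10¹³).
r³/μ = 4.657×10⁸ s², so T = 2π × 2.158×10⁴ = 1.356×10⁵ s.
Converting: 1.356×10⁵ s ÷ 3600 = 37.66 hours.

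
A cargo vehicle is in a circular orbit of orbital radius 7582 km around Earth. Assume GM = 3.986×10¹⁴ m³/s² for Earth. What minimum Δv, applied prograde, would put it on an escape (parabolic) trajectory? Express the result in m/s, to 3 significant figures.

Δv ≈ 3000 m/s

r = 7582 km = 7.582×10⁶ m.
Circular speed v_c = √(μ/r) = 7251 m/s.
Escape speed v_esc = √(2μ/r) = √2 × v_c = 10250 m/s.
Δv = v_esc − v_c = 3003 m/s.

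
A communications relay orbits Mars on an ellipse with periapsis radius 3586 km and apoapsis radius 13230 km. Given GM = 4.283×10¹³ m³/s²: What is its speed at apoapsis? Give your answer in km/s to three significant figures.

v ≈ 1.18 km/s

Semi-major axis a = (r_p + r_a)/2 = 8408.0 km = 8.408×10⁶ m.
Vis-viva: v² = μ(2/r − 1/a) = 4.283×10¹³ × (1.512×10⁻⁷ − 1.189×10⁻⁷) = 1.381×10⁶ m²/s².
v = 1175 m/s = 1.175 km/s.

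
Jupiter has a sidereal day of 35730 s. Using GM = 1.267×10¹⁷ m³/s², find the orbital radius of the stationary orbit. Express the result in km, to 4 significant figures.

A synchronous orbit has period T, so by Kepler's third law a = (μT²/4π²)^(1/3).
μT²/4π² = 1.267×10¹⁷ × (3.573×10⁴)² / 39.48 = 4.097×10²⁴ m³.
a = 1.600×10⁸ m = 1.6002×10⁵ km.

r_sync ≈ 1.600×10⁵ km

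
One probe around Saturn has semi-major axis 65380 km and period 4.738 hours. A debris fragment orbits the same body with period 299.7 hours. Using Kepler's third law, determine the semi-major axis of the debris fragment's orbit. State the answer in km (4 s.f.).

a₂ ≈ 1.038×10⁶ km

Kepler's third law: a³ ∝ T², so a₂ = a₁ (T₂/T₁)^(2/3).
T₂/T₁ = 63.25, (T₂/T₁)^(2/3) = 15.88.
a₂ = 65380 × 15.88 = 1.038×10⁶ km.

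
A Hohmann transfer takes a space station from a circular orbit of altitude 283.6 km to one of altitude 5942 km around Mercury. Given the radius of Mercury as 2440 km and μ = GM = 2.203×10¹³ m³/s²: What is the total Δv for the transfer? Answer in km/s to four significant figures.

r₁ = 2440 + 283.6 = 2723.6 km = 2.7236×10⁶ m.
r₂ = 2440 + 5942 = 8382.0 km = 8.3820×10⁶ m.
Transfer ellipse a_t = (r₁ + r₂)/2 = 5.553×10⁶ m.
At r₁: circular v_c1 = √(μ/r₁) = 2844 m/s; transfer-periherm v_p = √[μ(2/r₁ − 1/a_t)] = 3494 m/s.
Δv₁ = v_p − v_c1 = 650.2 m/s.
At r₂: circular v_c2 = √(μ/r₂) = 1621 m/s; transfer-apoherm v_a = √[μ(2/r₂ − 1/a_t)] = 1135 m/s.
Δv₂ = v_c2 − v_a = 485.8 m/s.
Total Δv = Δv₁ + Δv₂ = 1136 m/s = 1.136 km/s.

Δv_total ≈ 1.136 km/s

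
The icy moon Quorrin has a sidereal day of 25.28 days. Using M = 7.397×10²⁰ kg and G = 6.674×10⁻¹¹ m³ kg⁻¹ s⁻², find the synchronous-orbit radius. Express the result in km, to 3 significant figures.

r_sync ≈ 18100 km

μ = GM = 6.674×10⁻¹¹ × 7.397×10²⁰ = 4.937×10¹⁰ m³/s².
T = 25.28 days = 2.184×10⁶ s.
A synchronous orbit has period T, so by Kepler's third law a = (μT²/4π²)^(1/3).
μT²/4π² = 4.937×10¹⁰ × (2.184×10⁶)² / 39.48 = 5.966×10²¹ m³.
a = 1.814×10⁷ m = 18137 km.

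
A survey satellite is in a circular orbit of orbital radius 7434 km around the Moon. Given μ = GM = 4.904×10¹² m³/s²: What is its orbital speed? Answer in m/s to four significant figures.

r = 7434 km = 7.434×10⁶ m.
For a circular orbit v = √(μ/r) = √(4.904×10¹² / 7.434×10⁶) = √(6.597×10⁵) = 812.2 m/s.

v ≈ 812.2 m/s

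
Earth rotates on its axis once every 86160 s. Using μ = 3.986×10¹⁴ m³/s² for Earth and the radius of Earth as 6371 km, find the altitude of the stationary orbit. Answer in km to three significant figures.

A synchronous orbit has period T, so by Kepler's third law a = (μT²/4π²)^(1/3).
μT²/4π² = 3.986×10¹⁴ × (8.616×10⁴)² / 39.48 = 7.495×10²² m³.
a = 4.216×10⁷ m = 42163 km.
Altitude h = a − R = 42163 − 6371 = 35792 km.

h_sync ≈ 35800 km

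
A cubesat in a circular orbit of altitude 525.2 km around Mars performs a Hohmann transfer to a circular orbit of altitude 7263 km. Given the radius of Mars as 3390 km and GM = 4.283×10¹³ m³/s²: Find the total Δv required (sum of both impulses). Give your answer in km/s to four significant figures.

Δv_total ≈ 1.227 km/s

r₁ = 3390 + 525.2 = 3915.2 km = 3.9152×10⁶ m.
r₂ = 3390 + 7263 = 10653 km = 1.0653×10⁷ m.
Transfer ellipse a_t = (r₁ + r₂)/2 = 7.284×10⁶ m.
At r₁: circular v_c1 = √(μ/r₁) = 3307 m/s; transfer-periapsis v_p = √[μ(2/r₁ − 1/a_t)] = 4000 m/s.
Δv₁ = v_p − v_c1 = 692.4 m/s.
At r₂: circular v_c2 = √(μ/r₂) = 2005 m/s; transfer-apoapsis v_a = √[μ(2/r₂ − 1/a_t)] = 1470 m/s.
Δv₂ = v_c2 − v_a = 535.1 m/s.
Total Δv = Δv₁ + Δv₂ = 1227 m/s = 1.227 km/s.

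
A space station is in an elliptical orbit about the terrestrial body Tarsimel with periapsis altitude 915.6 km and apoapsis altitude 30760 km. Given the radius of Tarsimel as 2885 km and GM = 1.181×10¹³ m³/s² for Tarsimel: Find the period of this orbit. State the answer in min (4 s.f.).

r_p = 2885 + 915.6 = 3800.6 km = 3.8006×10⁶ m.
r_a = 2885 + 30760 = 33645 km = 3.3645×10⁷ m.
Semi-major axis a = (r_p + r_a)/2 = (3800.6 + 33645)/2 = 18723 km = 1.872×10⁷ m.
By Kepler's third law T = 2π√(a³/μ) = 2π × 2.357×10⁴ = 1.481×10⁵ s.
= 2469 min.

T ≈ 2469 min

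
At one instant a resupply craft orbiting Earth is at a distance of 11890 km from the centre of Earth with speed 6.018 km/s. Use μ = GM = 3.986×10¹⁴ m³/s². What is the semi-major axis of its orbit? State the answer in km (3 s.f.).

a ≈ 12900 km

r = 1.189×10⁷ m.
Vis-viva rearranged: 1/a = 2/r − v²/μ = 1.682×10⁻⁷ − 9.086×10⁻⁸ = 7.735×10⁻⁸ m⁻¹.
a = 1.293×10⁷ m = 12928 km.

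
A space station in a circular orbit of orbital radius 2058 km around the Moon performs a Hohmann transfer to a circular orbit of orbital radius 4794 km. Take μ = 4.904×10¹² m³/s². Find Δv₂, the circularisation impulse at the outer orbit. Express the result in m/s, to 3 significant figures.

r₁ = 2058 km = 2.058×10⁶ m.
r₂ = 4794 km = 4.794×10⁶ m.
Transfer ellipse a_t = (r₁ + r₂)/2 = 3.426×10⁶ m.
At r₁: circular v_c1 = √(μ/r₁) = 1544 m/s; transfer-perilune v_p = √[μ(2/r₁ − 1/a_t)] = 1826 m/s.
At r₂: circular v_c2 = √(μ/r₂) = 1011 m/s; transfer-apolune v_a = √[μ(2/r₂ − 1/a_t)] = 783.9 m/s.
Δv₂ = v_c2 − v_a = 227.5 m/s.

Δv ≈ 228 m/s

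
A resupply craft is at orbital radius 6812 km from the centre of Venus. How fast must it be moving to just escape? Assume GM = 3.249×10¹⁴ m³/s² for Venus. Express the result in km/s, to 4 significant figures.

r = 6812 km = 6.812×10⁶ m.
Escape speed v_esc = √(2μ/r) = √(2 × 3.249×10¹⁴ / 6.812×10⁶) = √(9.539×10⁷) = 9767 m/s.
= 9.767 km/s.

v_esc ≈ 9.767 km/s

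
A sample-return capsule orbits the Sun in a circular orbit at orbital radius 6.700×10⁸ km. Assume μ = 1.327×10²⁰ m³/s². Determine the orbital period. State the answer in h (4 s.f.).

T ≈ 83090 h

r = 6.700×10⁸ km = 6.700×10¹¹ m.
Kepler's third law: T = 2π√(r³/μ) = 2π√((6.700×10¹¹)³ / 1.327×10²⁰).
r³/μ = 2.266×10¹⁵ s², so T = 2π × 4.761×10⁷ = 2.991×10⁸ s.
Converting: 2.991×10⁸ s ÷ 3600 = 83090 h.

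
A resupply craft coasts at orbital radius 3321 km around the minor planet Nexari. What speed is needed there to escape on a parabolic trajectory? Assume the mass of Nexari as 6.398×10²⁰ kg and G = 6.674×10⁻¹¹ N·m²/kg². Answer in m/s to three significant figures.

μ = GM = 6.674×10⁻¹¹ × 6.398×10²⁰ = 4.270×10¹⁰ m³/s².
r = 3321 km = 3.321×10⁶ m.
Escape speed v_esc = √(2μ/r) = √(2 × 4.270×10¹⁰ / 3.321×10⁶) = √(2.572×10⁴) = 160.4 m/s.

v_esc ≈ 160 m/s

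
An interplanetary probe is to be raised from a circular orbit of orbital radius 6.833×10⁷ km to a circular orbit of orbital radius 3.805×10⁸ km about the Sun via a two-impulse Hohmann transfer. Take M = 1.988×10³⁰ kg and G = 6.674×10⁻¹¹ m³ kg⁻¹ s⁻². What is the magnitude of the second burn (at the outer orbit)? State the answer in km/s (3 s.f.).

μ = GM = 6.674×10⁻¹¹ × 1.988×10³⁰ = 1.327×10²⁰ m³/s².
r₁ = 6.833×10⁷ km = 6.833×10¹⁰ m.
r₂ = 3.805×10⁸ km = 3.805×10¹¹ m.
Transfer ellipse a_t = (r₁ + r₂)/2 = 2.244×10¹¹ m.
At r₁: circular v_c1 = √(μ/r₁) = 44070 m/s; transfer-perihelion v_p = √[μ(2/r₁ − 1/a_t)] = 57380 m/s.
At r₂: circular v_c2 = √(μ/r₂) = 18670 m/s; transfer-aphelion v_a = √[μ(2/r₂ − 1/a_t)] = 10300 m/s.
Δv₂ = v_c2 − v_a = 8369 m/s.
= 8.369 km/s.

Δv ≈ 8.37 km/s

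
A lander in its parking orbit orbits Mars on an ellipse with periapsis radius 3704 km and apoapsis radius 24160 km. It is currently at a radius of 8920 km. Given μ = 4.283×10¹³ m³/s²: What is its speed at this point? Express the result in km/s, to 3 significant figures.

v ≈ 2.56 km/s

Semi-major axis a = (r_p + r_a)/2 = 13932 km = 1.393×10⁷ m.
Vis-viva: v² = μ(2/r − 1/a) = 4.283×10¹³ × (2.242×10⁻⁷ − 7.178×10⁻⁸) = 6.529×10⁶ m²/s².
v = 2555 m/s = 2.555 km/s.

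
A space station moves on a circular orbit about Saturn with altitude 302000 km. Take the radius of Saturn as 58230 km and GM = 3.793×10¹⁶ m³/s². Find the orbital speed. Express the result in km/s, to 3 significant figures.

v ≈ 10.3 km/s

r = 58230 + 302000 = 360230 km = 3.6023×10⁸ m.
For a circular orbit v = √(μ/r) = √(3.793×10¹⁶ / 3.602×10⁸) = √(1.053×10⁸) = 10260 m/s.
That is 10.26 km/s.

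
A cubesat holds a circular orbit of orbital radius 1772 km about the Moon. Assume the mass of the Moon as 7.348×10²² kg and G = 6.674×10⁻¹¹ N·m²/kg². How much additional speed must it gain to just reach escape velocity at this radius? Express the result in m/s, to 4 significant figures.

Δv ≈ 689.1 m/s

μ = GM = 6.674×10⁻¹¹ × 7.348×10²² = 4.904×10¹² m³/s².
r = 1772 km = 1.772×10⁶ m.
Circular speed v_c = √(μ/r) = 1664 m/s.
Escape speed v_esc = √(2μ/r) = √2 × v_c = 2353 m/s.
Δv = v_esc − v_c = 689.1 m/s.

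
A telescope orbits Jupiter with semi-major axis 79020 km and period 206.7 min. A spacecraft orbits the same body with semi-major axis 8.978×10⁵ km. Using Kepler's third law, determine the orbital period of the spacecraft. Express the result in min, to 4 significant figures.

Kepler's third law: T² ∝ a³, so T₂ = T₁ (a₂/a₁)^(3/2).
a₂/a₁ = 11.36, (a₂/a₁)^(3/2) = 38.30.
T₂ = 206.7 × 38.30 = 7916 min.

T₂ ≈ 7916 min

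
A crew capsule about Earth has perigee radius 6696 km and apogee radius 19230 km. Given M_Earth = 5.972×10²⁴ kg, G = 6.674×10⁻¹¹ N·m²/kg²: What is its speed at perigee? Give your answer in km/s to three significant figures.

v ≈ 9.40 km/s

μ = GM = 6.674×10⁻¹¹ × 5.972×10²⁴ = 3.986×10¹⁴ m³/s².
Semi-major axis a = (r_p + r_a)/2 = 12963 km = 1.296×10⁷ m.
Vis-viva: v² = μ(2/r − 1/a) = 3.986×10¹⁴ × (2.987×10⁻⁷ − 7.714×10⁻⁸) = 8.830×10⁷ m²/s².
v = 9397 m/s = 9.397 km/s.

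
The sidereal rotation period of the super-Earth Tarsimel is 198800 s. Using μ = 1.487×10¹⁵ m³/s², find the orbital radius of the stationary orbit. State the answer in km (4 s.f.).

A synchronous orbit has period T, so by Kepler's third law a = (μT²/4π²)^(1/3).
μT²/4π² = 1.487×10¹⁵ × (1.988×10⁵)² / 39.48 = 1.489×10²⁴ m³.
a = 1.142×10⁸ m = 1.1418×10⁵ km.

r_sync ≈ 1.142×10⁵ km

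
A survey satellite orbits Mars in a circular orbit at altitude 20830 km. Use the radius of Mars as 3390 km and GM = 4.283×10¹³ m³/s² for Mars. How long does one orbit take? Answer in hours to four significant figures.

r = 3390 + 20830 = 24220 km = 2.4220×10⁷ m.
Kepler's third law: T = 2π√(r³/μ) = 2π√((2.422×10⁷)³ / 4.283×10¹³).
r³/μ = 3.317×10⁸ s², so T = 2π × 1.821×10⁴ = 1.144×10⁵ s.
Converting: 1.144×10⁵ s ÷ 3600 = 31.79 hours.

T ≈ 31.79 hours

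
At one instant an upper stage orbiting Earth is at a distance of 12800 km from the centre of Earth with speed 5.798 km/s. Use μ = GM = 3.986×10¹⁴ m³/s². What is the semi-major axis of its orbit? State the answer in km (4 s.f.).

r = 1.280×10⁷ m.
Vis-viva rearranged: 1/a = 2/r − v²/μ = 1.563×10⁻⁷ − 8.434×10⁻⁸ = 7.191×10⁻⁸ m⁻¹.
a = 1.391×10⁷ m = 13906 km.

a ≈ 13910 km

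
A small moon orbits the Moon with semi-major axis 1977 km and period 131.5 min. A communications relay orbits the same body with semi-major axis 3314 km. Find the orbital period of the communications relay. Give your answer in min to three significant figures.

Kepler's third law: T² ∝ a³, so T₂ = T₁ (a₂/a₁)^(3/2).
a₂/a₁ = 1.676, (a₂/a₁)^(3/2) = 2.170.
T₂ = 131.5 × 2.170 = 285.4 min.

T₂ ≈ 285 min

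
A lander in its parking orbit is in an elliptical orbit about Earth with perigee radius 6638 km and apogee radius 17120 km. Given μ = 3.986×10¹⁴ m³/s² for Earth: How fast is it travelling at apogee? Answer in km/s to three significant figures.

v ≈ 3.61 km/s

Semi-major axis a = (r_p + r_a)/2 = 11879 km = 1.188×10⁷ m.
Vis-viva: v² = μ(2/r − 1/a) = 3.986×10¹⁴ × (1.168×10⁻⁷ − 8.418×10⁻⁸) = 1.301×10⁷ m²/s².
v = 3607 m/s = 3.607 km/s.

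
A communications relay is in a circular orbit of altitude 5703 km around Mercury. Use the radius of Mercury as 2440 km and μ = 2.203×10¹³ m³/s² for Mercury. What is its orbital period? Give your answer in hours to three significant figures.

T ≈ 8.64 hours

r = 2440 + 5703 = 8143.0 km = 8.1430×10⁶ m.
Kepler's third law: T = 2π√(r³/μ) = 2π√((8.143×10⁶)³ / 2.203×10¹³).
r³/μ = 2.451×10⁷ s², so T = 2π × 4.951×10³ = 3.111×10⁴ s.
Converting: 3.111×10⁴ s ÷ 3600 = 8.641 hours.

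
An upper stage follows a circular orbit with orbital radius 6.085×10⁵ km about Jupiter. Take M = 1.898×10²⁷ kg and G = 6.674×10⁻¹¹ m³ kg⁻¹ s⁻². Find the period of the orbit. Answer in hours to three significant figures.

μ = GM = 6.674×10⁻¹¹ × 1.898×10²⁷ = 1.267×10¹⁷ m³/s².
r = 6.085×10⁵ km = 6.085×10⁸ m.
Kepler's third law: T = 2π√(r³/μ) = 2π√((6.085×10⁸)³ / 1.267×10¹⁷).
r³/μ = 1.779×10⁹ s², so T = 2π × 4.217×10⁴ = 2.650×10⁵ s.
Converting: 2.650×10⁵ s ÷ 3600 = 73.61 hours.

T ≈ 73.6 hours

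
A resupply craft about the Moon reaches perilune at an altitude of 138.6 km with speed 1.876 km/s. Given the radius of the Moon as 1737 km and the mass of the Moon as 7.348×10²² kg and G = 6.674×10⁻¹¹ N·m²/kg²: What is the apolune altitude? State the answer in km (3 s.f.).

apolune altitude ≈ 2120 km

μ = GM = 6.674×10⁻¹¹ × 7.348×10²² = 4.904×10¹² m³/s².
r_p = 1737 + 138.6 = 1875.6 km = 1.876×10⁶ m.
Specific energy ε = v²/2 − μ/r = -8.550×10⁵ J/kg, so a = −μ/(2ε) = 2.868×10⁶ m.
The apsides satisfy r_p + r_a = 2a, so the apolune radius is 2a − r_p = 3.860×10⁶ m = 3860.3 km.
Apolune altitude = 3860.3 − 1737 = 2123.3 km.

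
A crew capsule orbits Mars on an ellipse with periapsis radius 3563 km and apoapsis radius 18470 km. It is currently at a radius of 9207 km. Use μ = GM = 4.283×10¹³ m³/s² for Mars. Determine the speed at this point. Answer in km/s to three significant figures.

Semi-major axis a = (r_p + r_a)/2 = 11016 km = 1.102×10⁷ m.
Vis-viva: v² = μ(2/r − 1/a) = 4.283×10¹³ × (2.172×10⁻⁷ − 9.077×10⁻⁸) = 5.416×10⁶ m²/s².
v = 2327 m/s = 2.327 km/s.

v ≈ 2.33 km/s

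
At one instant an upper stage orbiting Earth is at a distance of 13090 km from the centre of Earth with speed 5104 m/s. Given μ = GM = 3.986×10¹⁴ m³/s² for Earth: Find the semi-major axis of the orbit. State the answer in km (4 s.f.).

r = 1.309×10⁷ m.
Specific orbital energy ε = v²/2 − μ/r = (5104)²/2 − 3.986×10¹⁴/1.309×10⁷ = -1.743×10⁷ J/kg.
Since ε = −μ/(2a), a = −μ/(2ε) = 1.144×10⁷ m = 11437 km.

a ≈ 11440 km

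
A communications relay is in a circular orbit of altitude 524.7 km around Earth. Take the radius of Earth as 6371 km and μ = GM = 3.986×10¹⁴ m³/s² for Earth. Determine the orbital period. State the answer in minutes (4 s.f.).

T ≈ 94.98 minutes

r = 6371 + 524.7 = 6895.7 km = 6.8957×10⁶ m.
Kepler's third law: T = 2π√(r³/μ) = 2π√((6.896×10⁶)³ / 3.986×10¹⁴).
r³/μ = 8.226×10⁵ s², so T = 2π × 9.070×10² = 5.699×10³ s.
Converting: 5.699×10³ s ÷ 60.00 = 94.98 minutes.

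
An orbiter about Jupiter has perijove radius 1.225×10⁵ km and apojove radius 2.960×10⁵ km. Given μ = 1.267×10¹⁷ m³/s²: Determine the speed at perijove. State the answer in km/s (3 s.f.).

Semi-major axis a = (r_p + r_a)/2 = 2.0925×10⁵ km = 2.092×10⁸ m.
Vis-viva: v² = μ(2/r − 1/a) = 1.267×10¹⁷ × (1.633×10⁻⁸ − 4.779×10⁻⁹) = 1.463×10⁹ m²/s².
v = 38250 m/s = 38.25 km/s.

v ≈ 38.3 km/s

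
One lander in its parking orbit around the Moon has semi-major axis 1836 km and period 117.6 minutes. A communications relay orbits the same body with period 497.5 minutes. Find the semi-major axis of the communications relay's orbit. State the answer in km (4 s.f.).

a₂ ≈ 4802 km

Kepler's third law: a³ ∝ T², so a₂ = a₁ (T₂/T₁)^(2/3).
T₂/T₁ = 4.230, (T₂/T₁)^(2/3) = 2.616.
a₂ = 1836 × 2.616 = 4802 km.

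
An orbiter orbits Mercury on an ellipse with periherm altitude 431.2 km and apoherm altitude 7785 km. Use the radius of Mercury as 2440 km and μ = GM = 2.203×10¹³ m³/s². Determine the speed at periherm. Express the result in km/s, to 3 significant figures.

v ≈ 3.46 km/s

r_p = 2440 + 431.2 = 2871.2 km = 2.8712×10⁶ m.
r_a = 2440 + 7785 = 10225 km = 1.0225×10⁷ m.
Semi-major axis a = (r_p + r_a)/2 = 6548.1 km = 6.548×10⁶ m.
Vis-viva: v² = μ(2/r − 1/a) = 2.203×10¹³ × (6.966×10⁻⁷ − 1.527×10⁻⁷) = 1.198×10⁷ m²/s².
v = 3461 m/s = 3.461 km/s.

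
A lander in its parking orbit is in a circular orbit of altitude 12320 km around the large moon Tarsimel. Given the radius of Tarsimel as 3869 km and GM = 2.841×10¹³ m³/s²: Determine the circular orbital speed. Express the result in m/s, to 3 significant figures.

r = 3869 + 12320 = 16189 km = 1.6189×10⁷ m.
For a circular orbit v = √(μ/r) = √(2.841×10¹³ / 1.619×10⁷) = √(1.755×10⁶) = 1325 m/s.

v ≈ 1320 m/s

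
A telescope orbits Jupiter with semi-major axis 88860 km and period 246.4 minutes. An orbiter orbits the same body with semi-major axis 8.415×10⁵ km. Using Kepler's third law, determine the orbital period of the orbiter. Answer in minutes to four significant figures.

T₂ ≈ 7181 minutes

Kepler's third law: T² ∝ a³, so T₂ = T₁ (a₂/a₁)^(3/2).
a₂/a₁ = 9.470, (a₂/a₁)^(3/2) = 29.14.
T₂ = 246.4 × 29.14 = 7181 minutes.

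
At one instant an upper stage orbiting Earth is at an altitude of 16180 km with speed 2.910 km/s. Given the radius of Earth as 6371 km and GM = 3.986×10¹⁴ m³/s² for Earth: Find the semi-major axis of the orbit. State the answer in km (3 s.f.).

a ≈ 14800 km

r = 6371 + 16180 = 22551 km = 2.255×10⁷ m.
Specific orbital energy ε = v²/2 − μ/r = (2910)²/2 − 3.986×10¹⁴/2.255×10⁷ = -1.344×10⁷ J/kg.
Since ε = −μ/(2a), a = −μ/(2ε) = 1.483×10⁷ m = 14827 km.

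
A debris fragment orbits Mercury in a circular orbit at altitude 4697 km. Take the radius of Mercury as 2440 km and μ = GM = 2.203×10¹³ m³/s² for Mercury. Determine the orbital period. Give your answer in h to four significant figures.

r = 2440 + 4697 = 7137.0 km = 7.1370×10⁶ m.
Kepler's third law: T = 2π√(r³/μ) = 2π√((7.137×10⁶)³ / 2.203×10¹³).
r³/μ = 1.650×10⁷ s², so T = 2π × 4.062×10³ = 2.552×10⁴ s.
Converting: 2.552×10⁴ s ÷ 3600 = 7.090 h.

T ≈ 7.090 h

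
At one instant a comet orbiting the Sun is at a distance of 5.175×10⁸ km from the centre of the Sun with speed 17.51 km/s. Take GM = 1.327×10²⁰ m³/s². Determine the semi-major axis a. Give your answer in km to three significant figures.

r = 5.175×10¹¹ m.
Specific orbital energy ε = v²/2 − μ/r = (17510)²/2 − 1.327×10²⁰/5.175×10¹¹ = -1.031×10⁸ J/kg.
Since ε = −μ/(2a), a = −μ/(2ε) = 6.434×10¹¹ m = 6.4339×10⁸ km.

a ≈ 6.43×10⁸ km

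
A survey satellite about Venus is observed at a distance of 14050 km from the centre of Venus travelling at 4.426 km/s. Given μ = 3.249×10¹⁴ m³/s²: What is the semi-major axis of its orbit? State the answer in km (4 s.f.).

r = 1.405×10⁷ m.
Specific orbital energy ε = v²/2 − μ/r = (4426)²/2 − 3.249×10¹⁴/1.405×10⁷ = -1.333×10⁷ J/kg.
Since ε = −μ/(2a), a = −μ/(2ε) = 1.219×10⁷ m = 12187 km.

a ≈ 12190 km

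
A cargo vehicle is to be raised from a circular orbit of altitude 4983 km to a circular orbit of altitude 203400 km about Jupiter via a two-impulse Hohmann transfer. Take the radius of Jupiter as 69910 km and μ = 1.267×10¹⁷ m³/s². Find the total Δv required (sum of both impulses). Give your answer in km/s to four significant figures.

r₁ = 69910 + 4983 = 74893 km = 7.4893×10⁷ m.
r₂ = 69910 + 203400 = 273310 km = 2.7331×10⁸ m.
Transfer ellipse a_t = (r₁ + r₂)/2 = 1.741×10⁸ m.
At r₁: circular v_c1 = √(μ/r₁) = 41130 m/s; transfer-perijove v_p = √[μ(2/r₁ − 1/a_t)] = 51530 m/s.
Δv₁ = v_p − v_c1 = 10400 m/s.
At r₂: circular v_c2 = √(μ/r₂) = 21530 m/s; transfer-apojove v_a = √[μ(2/r₂ − 1/a_t)] = 14120 m/s.
Δv₂ = v_c2 − v_a = 7409 m/s.
Total Δv = Δv₁ + Δv₂ = 17810 m/s = 17.81 km/s.

Δv_total ≈ 17.81 km/s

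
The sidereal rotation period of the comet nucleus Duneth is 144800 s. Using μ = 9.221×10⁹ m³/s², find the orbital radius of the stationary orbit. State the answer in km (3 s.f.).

r_sync ≈ 1700 km

A synchronous orbit has period T, so by Kepler's third law a = (μT²/4π²)^(1/3).
μT²/4π² = 9.221×10⁹ × (1.448×10⁵)² / 39.48 = 4.897×10¹⁸ m³.
a = 1.698×10⁶ m = 1698.2 km.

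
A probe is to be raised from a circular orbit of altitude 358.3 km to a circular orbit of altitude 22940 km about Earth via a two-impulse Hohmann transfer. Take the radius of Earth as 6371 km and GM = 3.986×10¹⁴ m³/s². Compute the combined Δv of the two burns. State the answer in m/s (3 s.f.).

Δv_total ≈ 3550 m/s

r₁ = 6371 + 358.3 = 6729.3 km = 6.7293×10⁶ m.
r₂ = 6371 + 22940 = 29311 km = 2.9311×10⁷ m.
Transfer ellipse a_t = (r₁ + r₂)/2 = 1.802×10⁷ m.
At r₁: circular v_c1 = √(μ/r₁) = 7696 m/s; transfer-perigee v_p = √[μ(2/r₁ − 1/a_t)] = 9816 m/s.
Δv₁ = v_p − v_c1 = 2119 m/s.
At r₂: circular v_c2 = √(μ/r₂) = 3688 m/s; transfer-apogee v_a = √[μ(2/r₂ − 1/a_t)] = 2254 m/s.
Δv₂ = v_c2 − v_a = 1434 m/s.
Total Δv = Δv₁ + Δv₂ = 3554 m/s.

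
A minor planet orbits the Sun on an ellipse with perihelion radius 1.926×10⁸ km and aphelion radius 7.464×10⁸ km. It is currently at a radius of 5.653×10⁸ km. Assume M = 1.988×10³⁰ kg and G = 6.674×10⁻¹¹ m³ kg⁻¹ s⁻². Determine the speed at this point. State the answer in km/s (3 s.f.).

μ = GM = 6.674×10⁻¹¹ × 1.988×10³⁰ = 1.327×10²⁰ m³/s².
Semi-major axis a = (r_p + r_a)/2 = 4.6950×10⁸ km = 4.695×10¹¹ m.
Vis-viva: v² = μ(2/r − 1/a) = 1.327×10²⁰ × (3.538×10⁻¹² − 2.130×10⁻¹²) = 1.868×10⁸ m²/s².
v = 13670 m/s = 13.67 km/s.

v ≈ 13.7 km/s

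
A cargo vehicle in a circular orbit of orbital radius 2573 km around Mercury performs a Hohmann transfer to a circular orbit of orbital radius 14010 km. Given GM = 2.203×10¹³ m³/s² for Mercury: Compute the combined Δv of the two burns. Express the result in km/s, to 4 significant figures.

Δv_total ≈ 1.433 km/s

r₁ = 2573 km = 2.573×10⁶ m.
r₂ = 14010 km = 1.401×10⁷ m.
Transfer ellipse a_t = (r₁ + r₂)/2 = 8.292×10⁶ m.
At r₁: circular v_c1 = √(μ/r₁) = 2926 m/s; transfer-periherm v_p = √[μ(2/r₁ − 1/a_t)] = 3804 m/s.
Δv₁ = v_p − v_c1 = 877.5 m/s.
At r₂: circular v_c2 = √(μ/r₂) = 1254 m/s; transfer-apoherm v_a = √[μ(2/r₂ − 1/a_t)] = 698.5 m/s.
Δv₂ = v_c2 − v_a = 555.4 m/s.
Total Δv = Δv₁ + Δv₂ = 1433 m/s = 1.433 km/s.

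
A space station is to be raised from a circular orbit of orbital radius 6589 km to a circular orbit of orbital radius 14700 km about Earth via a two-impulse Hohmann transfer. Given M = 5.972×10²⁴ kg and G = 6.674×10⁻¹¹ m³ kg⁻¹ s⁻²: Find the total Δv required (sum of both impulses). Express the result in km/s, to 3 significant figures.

μ = GM = 6.674×10⁻¹¹ × 5.972×10²⁴ = 3.986×10¹⁴ m³/s².
r₁ = 6589 km = 6.589×10⁶ m.
r₂ = 14700 km = 1.470×10⁷ m.
Transfer ellipse a_t = (r₁ + r₂)/2 = 1.064×10⁷ m.
At r₁: circular v_c1 = √(μ/r₁) = 7778 m/s; transfer-perigee v_p = √[μ(2/r₁ − 1/a_t)] = 9140 m/s.
Δv₁ = v_p − v_c1 = 1362 m/s.
At r₂: circular v_c2 = √(μ/r₂) = 5207 m/s; transfer-apogee v_a = √[μ(2/r₂ − 1/a_t)] = 4097 m/s.
Δv₂ = v_c2 − v_a = 1110 m/s.
Total Δv = Δv₁ + Δv₂ = 2473 m/s = 2.473 km/s.

Δv_total ≈ 2.47 km/s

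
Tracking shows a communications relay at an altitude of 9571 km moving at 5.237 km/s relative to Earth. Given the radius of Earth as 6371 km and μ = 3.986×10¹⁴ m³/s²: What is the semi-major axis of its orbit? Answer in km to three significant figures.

r = 6371 + 9571 = 15942 km = 1.594×10⁷ m.
Specific orbital energy ε = v²/2 − μ/r = (5237)²/2 − 3.986×10¹⁴/1.594×10⁷ = -1.129×10⁷ J/kg.
Since ε = −μ/(2a), a = −μ/(2ε) = 1.765×10⁷ m = 17653 km.

a ≈ 17700 km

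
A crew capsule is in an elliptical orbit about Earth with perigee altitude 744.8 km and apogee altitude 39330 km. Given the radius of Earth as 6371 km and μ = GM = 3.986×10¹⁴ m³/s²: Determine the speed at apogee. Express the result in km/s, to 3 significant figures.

v ≈ 1.53 km/s

r_p = 6371 + 744.8 = 7115.8 km = 7.1158×10⁶ m.
r_a = 6371 + 39330 = 45701 km = 4.5701×10⁷ m.
Semi-major axis a = (r_p + r_a)/2 = 26408 km = 2.641×10⁷ m.
Vis-viva: v² = μ(2/r − 1/a) = 3.986×10¹⁴ × (4.376×10⁻⁸ − 3.787×10⁻⁸) = 2.350×10⁶ m²/s².
v = 1533 m/s = 1.533 km/s.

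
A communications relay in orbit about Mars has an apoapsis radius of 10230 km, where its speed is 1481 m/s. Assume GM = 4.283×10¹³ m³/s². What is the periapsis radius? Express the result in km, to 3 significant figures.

periapsis radius ≈ 3630 km

r_a = 1.023×10⁷ m.
Specific energy ε = v²/2 − μ/r = -3.090×10⁶ J/kg, so a = −μ/(2ε) = 6.930×10⁶ m.
The apsides satisfy r_p + r_a = 2a, so the periapsis radius is 2a − r_a = 3.631×10⁶ m = 3630.7 km.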